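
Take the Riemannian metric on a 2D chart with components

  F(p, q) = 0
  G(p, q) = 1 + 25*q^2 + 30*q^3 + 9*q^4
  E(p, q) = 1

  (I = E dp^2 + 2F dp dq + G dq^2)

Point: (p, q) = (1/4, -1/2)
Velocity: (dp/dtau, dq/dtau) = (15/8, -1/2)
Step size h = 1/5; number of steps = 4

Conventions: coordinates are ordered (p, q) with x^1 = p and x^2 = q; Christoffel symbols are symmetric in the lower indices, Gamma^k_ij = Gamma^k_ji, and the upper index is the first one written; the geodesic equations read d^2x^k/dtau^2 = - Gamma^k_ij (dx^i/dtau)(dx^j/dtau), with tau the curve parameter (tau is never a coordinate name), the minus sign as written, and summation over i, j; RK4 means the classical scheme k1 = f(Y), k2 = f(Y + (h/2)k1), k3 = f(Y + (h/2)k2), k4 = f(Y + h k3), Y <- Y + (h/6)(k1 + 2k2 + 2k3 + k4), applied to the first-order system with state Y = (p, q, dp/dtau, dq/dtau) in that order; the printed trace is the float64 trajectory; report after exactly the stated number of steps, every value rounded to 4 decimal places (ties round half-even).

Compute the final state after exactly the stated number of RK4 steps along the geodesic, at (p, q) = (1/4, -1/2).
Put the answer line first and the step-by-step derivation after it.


Answer: p = 1.7500, q = -0.8632, dp/dtau = 1.8750, dq/dtau = -0.4365

f(Y) = (dp/dtau, dq/dtau, -Gamma^p_ij Y'^i Y'^j, -Gamma^q_ij Y'^i Y'^j) with the Gammas evaluated at the stage position; h = 0.200000; intermediate values shown to 6 dp
step 0: p = 0.2500, q = -0.5000, dp/dtau = 1.8750, dq/dtau = -0.5000
step 1:
  k1: at (p, q) = (0.250000, -0.500000), (dp/dtau, dq/dtau) = (1.875000, -0.500000); Gamma_ppp = 0.000000, Gamma_ppq = 0.000000, Gamma_pqq = 0.000000, Gamma_qpp = 0.000000, Gamma_qpq = 0.000000, Gamma_qqq = -0.861538; k1 = (1.875000, -0.500000, 0.000000, 0.215385)
  k2: at (p, q) = (0.437500, -0.550000), (dp/dtau, dq/dtau) = (1.875000, -0.478462); Gamma_ppp = 0.000000, Gamma_ppq = 0.000000, Gamma_pqq = 0.000000, Gamma_qpp = 0.000000, Gamma_qpq = 0.000000, Gamma_qqq = -0.712716; k2 = (1.875000, -0.478462, 0.000000, 0.163159)
  k3: at (p, q) = (0.437500, -0.547846), (dp/dtau, dq/dtau) = (1.875000, -0.483684); Gamma_ppp = 0.000000, Gamma_ppq = 0.000000, Gamma_pqq = 0.000000, Gamma_qpp = 0.000000, Gamma_qpq = 0.000000, Gamma_qqq = -0.718915; k3 = (1.875000, -0.483684, 0.000000, 0.168190)
  k4: at (p, q) = (0.625000, -0.596737), (dp/dtau, dq/dtau) = (1.875000, -0.466362); Gamma_ppp = 0.000000, Gamma_ppq = 0.000000, Gamma_pqq = 0.000000, Gamma_qpp = 0.000000, Gamma_qpq = 0.000000, Gamma_qqq = -0.582395; k4 = (1.875000, -0.466362, 0.000000, 0.126667)
  Y <- Y + (h/6)(k1 + 2k2 + 2k3 + k4): p = 0.6250, q = -0.5964, dp/dtau = 1.8750, dq/dtau = -0.4665
step 2:
  k1: at (p, q) = (0.625000, -0.596355), (dp/dtau, dq/dtau) = (1.875000, -0.466508); Gamma_ppp = 0.000000, Gamma_ppq = 0.000000, Gamma_pqq = 0.000000, Gamma_qpp = 0.000000, Gamma_qpq = 0.000000, Gamma_qqq = -0.583429; k1 = (1.875000, -0.466508, 0.000000, 0.126972)
  k2: at (p, q) = (0.812500, -0.643006), (dp/dtau, dq/dtau) = (1.875000, -0.453811); Gamma_ppp = 0.000000, Gamma_ppq = 0.000000, Gamma_pqq = 0.000000, Gamma_qpp = 0.000000, Gamma_qpq = 0.000000, Gamma_qqq = -0.460270; k2 = (1.875000, -0.453811, 0.000000, 0.094790)
  k3: at (p, q) = (0.812500, -0.641736), (dp/dtau, dq/dtau) = (1.875000, -0.457029); Gamma_ppp = 0.000000, Gamma_ppq = 0.000000, Gamma_pqq = 0.000000, Gamma_qpp = 0.000000, Gamma_qpq = 0.000000, Gamma_qqq = -0.463542; k3 = (1.875000, -0.457029, 0.000000, 0.096823)
  k4: at (p, q) = (1.000000, -0.687761), (dp/dtau, dq/dtau) = (1.875000, -0.447144); Gamma_ppp = 0.000000, Gamma_ppq = 0.000000, Gamma_pqq = 0.000000, Gamma_qpp = 0.000000, Gamma_qpq = 0.000000, Gamma_qqq = -0.347308; k4 = (1.875000, -0.447144, 0.000000, 0.069440)
  Y <- Y + (h/6)(k1 + 2k2 + 2k3 + k4): p = 1.0000, q = -0.6875, dp/dtau = 1.8750, dq/dtau = -0.4472
step 3:
  k1: at (p, q) = (1.000000, -0.687533), (dp/dtau, dq/dtau) = (1.875000, -0.447187); Gamma_ppp = 0.000000, Gamma_ppq = 0.000000, Gamma_pqq = 0.000000, Gamma_qpp = 0.000000, Gamma_qpq = 0.000000, Gamma_qqq = -0.347873; k1 = (1.875000, -0.447187, 0.000000, 0.069566)
  k2: at (p, q) = (1.187500, -0.732252), (dp/dtau, dq/dtau) = (1.875000, -0.440230); Gamma_ppp = 0.000000, Gamma_ppq = 0.000000, Gamma_pqq = 0.000000, Gamma_qpp = 0.000000, Gamma_qpq = 0.000000, Gamma_qqq = -0.238790; k2 = (1.875000, -0.440230, 0.000000, 0.046278)
  k3: at (p, q) = (1.187500, -0.731556), (dp/dtau, dq/dtau) = (1.875000, -0.442559); Gamma_ppp = 0.000000, Gamma_ppq = 0.000000, Gamma_pqq = 0.000000, Gamma_qpp = 0.000000, Gamma_qpq = 0.000000, Gamma_qqq = -0.240464; k3 = (1.875000, -0.442559, 0.000000, 0.047097)
  k4: at (p, q) = (1.375000, -0.776045), (dp/dtau, dq/dtau) = (1.875000, -0.437768); Gamma_ppp = 0.000000, Gamma_ppq = 0.000000, Gamma_pqq = 0.000000, Gamma_qpp = 0.000000, Gamma_qpq = 0.000000, Gamma_qqq = -0.134493; k4 = (1.875000, -0.437768, 0.000000, 0.025774)
  Y <- Y + (h/6)(k1 + 2k2 + 2k3 + k4): p = 1.3750, q = -0.7759, dp/dtau = 1.8750, dq/dtau = -0.4378
step 4:
  k1: at (p, q) = (1.375000, -0.775884), (dp/dtau, dq/dtau) = (1.875000, -0.437784); Gamma_ppp = 0.000000, Gamma_ppq = 0.000000, Gamma_pqq = 0.000000, Gamma_qpp = 0.000000, Gamma_qpq = 0.000000, Gamma_qqq = -0.134872; k1 = (1.875000, -0.437784, 0.000000, 0.025849)
  k2: at (p, q) = (1.562500, -0.819662), (dp/dtau, dq/dtau) = (1.875000, -0.435199); Gamma_ppp = 0.000000, Gamma_ppq = 0.000000, Gamma_pqq = 0.000000, Gamma_qpp = 0.000000, Gamma_qpq = 0.000000, Gamma_qqq = -0.032005; k2 = (1.875000, -0.435199, 0.000000, 0.006062)
  k3: at (p, q) = (1.562500, -0.819404), (dp/dtau, dq/dtau) = (1.875000, -0.437178); Gamma_ppp = 0.000000, Gamma_ppq = 0.000000, Gamma_pqq = 0.000000, Gamma_qpp = 0.000000, Gamma_qpq = 0.000000, Gamma_qqq = -0.032610; k3 = (1.875000, -0.437178, 0.000000, 0.006233)
  k4: at (p, q) = (1.750000, -0.863320), (dp/dtau, dq/dtau) = (1.875000, -0.436538); Gamma_ppp = 0.000000, Gamma_ppq = 0.000000, Gamma_pqq = 0.000000, Gamma_qpp = 0.000000, Gamma_qpq = 0.000000, Gamma_qqq = 0.070246; k4 = (1.875000, -0.436538, 0.000000, -0.013386)
  Y <- Y + (h/6)(k1 + 2k2 + 2k3 + k4): p = 1.7500, q = -0.8632, dp/dtau = 1.8750, dq/dtau = -0.4365


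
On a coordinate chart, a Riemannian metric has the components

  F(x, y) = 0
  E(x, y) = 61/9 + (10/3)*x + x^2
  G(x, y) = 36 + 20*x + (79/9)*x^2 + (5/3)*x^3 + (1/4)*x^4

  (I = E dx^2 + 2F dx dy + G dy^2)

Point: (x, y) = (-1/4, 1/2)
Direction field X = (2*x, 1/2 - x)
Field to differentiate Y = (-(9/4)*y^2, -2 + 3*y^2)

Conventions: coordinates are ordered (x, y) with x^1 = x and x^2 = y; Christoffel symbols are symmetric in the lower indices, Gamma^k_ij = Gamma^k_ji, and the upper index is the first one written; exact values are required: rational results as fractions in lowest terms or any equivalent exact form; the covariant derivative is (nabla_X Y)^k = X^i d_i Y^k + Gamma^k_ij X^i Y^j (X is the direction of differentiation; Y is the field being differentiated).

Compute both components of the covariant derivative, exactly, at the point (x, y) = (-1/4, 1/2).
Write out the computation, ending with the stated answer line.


E = 865/144, F = 0, G = 290521/9216 at the point
E_x = 17/6, E_y = 0, F_x = 0, F_y = 0, G_x = 9163/576, G_y = 0
EG - F^2 = 251300665/1327104;  g^inv = (1327104/251300665) * [[290521/9216, 0], [0, 865/144]]
first-kind symbols [ij,l] = (1/2)(d_i g_jl + d_j g_il - d_l g_ij): [xx,x] = E_x/2 = 17/12, [xx,y] = F_x - E_y/2 = 0, [xy,x] = E_y/2 = 0, [xy,y] = G_x/2 = 9163/1152, [yy,x] = F_y - G_x/2 = -9163/1152, [yy,y] = G_y/2 = 0
Gamma^x_ij = (G*[ij,x] - F*[ij,y])/(EG - F^2), Gamma^y_ij = (E*[ij,y] - F*[ij,x])/(EG - F^2)
Gamma_xxx = 204/865, Gamma_xxy = 0, Gamma_xyy = -9163/6920, Gamma_yxx = 0, Gamma_yxy = 136/539, Gamma_yyy = 0
X = (-1/2, 3/4), Y = (-9/16, -5/4) at the point

Answer: (nabla_X Y)^x = -42051/110720, (nabla_X Y)^y = 9923/4312


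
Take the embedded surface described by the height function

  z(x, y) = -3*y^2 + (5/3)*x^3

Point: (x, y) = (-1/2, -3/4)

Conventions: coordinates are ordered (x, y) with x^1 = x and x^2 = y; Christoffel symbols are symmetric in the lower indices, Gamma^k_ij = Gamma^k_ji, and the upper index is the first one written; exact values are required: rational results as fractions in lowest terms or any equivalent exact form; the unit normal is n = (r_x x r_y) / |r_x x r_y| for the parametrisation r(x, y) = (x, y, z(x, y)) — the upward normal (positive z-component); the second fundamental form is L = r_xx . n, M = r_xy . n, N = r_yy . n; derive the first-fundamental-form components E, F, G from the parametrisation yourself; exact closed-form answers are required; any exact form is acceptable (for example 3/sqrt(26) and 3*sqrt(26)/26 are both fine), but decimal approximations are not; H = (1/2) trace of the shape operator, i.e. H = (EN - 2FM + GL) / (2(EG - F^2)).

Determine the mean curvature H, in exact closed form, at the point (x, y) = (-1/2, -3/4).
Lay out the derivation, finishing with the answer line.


z_x = 5/4, z_y = 9/2, z_xx = -5, z_xy = 0, z_yy = -6
E = 41/16, F = 45/8, G = 85/4; answer radicand W^2 = 365/16
unnormalised second-form numerators: l = -5, m = 0, n = -6; L = l/sqrt(365/16), and similarly M = m/sqrt(W^2), N = n/sqrt(W^2)
H = (E*n - 2*F*m + G*l) / (2*(EG - F^2)*sqrt(W^2)); E*n - 2*F*m + G*l = -973/8, EG - F^2 = 365/16, so H = (-973/365)/sqrt(365/16)

Answer: H = -3892*sqrt(365)/133225


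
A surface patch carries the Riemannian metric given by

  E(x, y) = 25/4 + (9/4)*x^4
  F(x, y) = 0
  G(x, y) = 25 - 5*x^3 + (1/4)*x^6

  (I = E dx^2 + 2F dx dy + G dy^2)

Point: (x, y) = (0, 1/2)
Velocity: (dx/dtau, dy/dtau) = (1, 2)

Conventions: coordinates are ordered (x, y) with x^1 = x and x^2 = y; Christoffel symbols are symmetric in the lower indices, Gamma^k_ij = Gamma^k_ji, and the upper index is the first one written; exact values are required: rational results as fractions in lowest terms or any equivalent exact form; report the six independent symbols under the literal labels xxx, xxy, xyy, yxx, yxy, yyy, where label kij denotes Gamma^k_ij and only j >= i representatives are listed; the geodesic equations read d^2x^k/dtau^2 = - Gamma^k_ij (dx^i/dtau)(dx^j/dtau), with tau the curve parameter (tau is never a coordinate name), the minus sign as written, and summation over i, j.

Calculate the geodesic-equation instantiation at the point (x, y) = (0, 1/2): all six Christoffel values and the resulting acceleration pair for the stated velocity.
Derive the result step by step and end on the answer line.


E = 25/4, F = 0, G = 25 at the point
E_x = 0, E_y = 0, F_x = 0, F_y = 0, G_x = 0, G_y = 0
EG - F^2 = 625/4;  g^inv = (4/625) * [[25, 0], [0, 25/4]]
first-kind symbols [ij,l] = (1/2)(d_i g_jl + d_j g_il - d_l g_ij): [xx,x] = E_x/2 = 0, [xx,y] = F_x - E_y/2 = 0, [xy,x] = E_y/2 = 0, [xy,y] = G_x/2 = 0, [yy,x] = F_y - G_x/2 = 0, [yy,y] = G_y/2 = 0
Gamma^x_ij = (G*[ij,x] - F*[ij,y])/(EG - F^2), Gamma^y_ij = (E*[ij,y] - F*[ij,x])/(EG - F^2)
Gamma_xxx = 0, Gamma_xxy = 0, Gamma_xyy = 0, Gamma_yxx = 0, Gamma_yxy = 0, Gamma_yyy = 0
d^2x/dtau^2 = -(Gamma_xxx*(1)^2 + 2*Gamma_xxy*(1)*(2) + Gamma_xyy*(2)^2) = 0
d^2y/dtau^2 = -(Gamma_yxx*(1)^2 + 2*Gamma_yxy*(1)*(2) + Gamma_yyy*(2)^2) = 0

Answer: Gamma_xxx = 0, Gamma_xxy = 0, Gamma_xyy = 0, Gamma_yxx = 0, Gamma_yxy = 0, Gamma_yyy = 0; accelerations (d^2x/dtau^2, d^2y/dtau^2) = (0, 0)


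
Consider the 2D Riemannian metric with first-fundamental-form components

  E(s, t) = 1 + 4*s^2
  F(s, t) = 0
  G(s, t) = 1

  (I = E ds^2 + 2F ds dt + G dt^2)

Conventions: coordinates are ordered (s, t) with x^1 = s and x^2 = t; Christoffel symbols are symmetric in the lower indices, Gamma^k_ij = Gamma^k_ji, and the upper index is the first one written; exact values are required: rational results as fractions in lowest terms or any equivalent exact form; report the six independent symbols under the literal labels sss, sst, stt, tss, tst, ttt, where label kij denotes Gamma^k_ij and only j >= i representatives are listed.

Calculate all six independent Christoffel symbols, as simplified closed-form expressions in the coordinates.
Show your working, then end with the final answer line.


E = 1 + 4*s^2; F = 0; G = 1
Gamma^k_ij = (1/2) g^{kl} (d_i g_jl + d_j g_il - d_l g_ij), with g^inv = (1/(EG-F^2)) [[G, -F], [-F, E]]
first partials: E_s = 8*s, E_t = 0, F_s = 0, F_t = 0, G_s = 0, G_t = 0
D = EG - F^2 = 1 + 4*s^2
expanded: Gamma^s_ss = (G E_s - 2F F_s + F E_t)/(2D), Gamma^s_st = (G E_t - F G_s)/(2D), Gamma^s_tt = (2G F_t - G G_s - F G_t)/(2D), Gamma^t_ss = (2E F_s - E E_t - F E_s)/(2D), Gamma^t_st = (E G_s - F E_t)/(2D), Gamma^t_tt = (E G_t - 2F F_t + F G_s)/(2D); substitute and cancel common factors

Answer: Gamma_sss = 4*s/(4*s^2 + 1), Gamma_sst = 0, Gamma_stt = 0, Gamma_tss = 0, Gamma_tst = 0, Gamma_ttt = 0


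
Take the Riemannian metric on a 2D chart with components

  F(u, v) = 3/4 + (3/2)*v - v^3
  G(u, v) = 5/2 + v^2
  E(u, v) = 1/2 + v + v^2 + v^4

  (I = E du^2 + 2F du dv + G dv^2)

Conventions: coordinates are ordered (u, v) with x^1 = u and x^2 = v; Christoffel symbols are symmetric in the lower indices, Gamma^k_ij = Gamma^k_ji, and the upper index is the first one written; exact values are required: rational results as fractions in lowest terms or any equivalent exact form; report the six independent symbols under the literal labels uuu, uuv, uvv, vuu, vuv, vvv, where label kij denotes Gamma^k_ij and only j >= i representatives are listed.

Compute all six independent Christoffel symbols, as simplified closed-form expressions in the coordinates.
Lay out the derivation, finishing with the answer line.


E = 1/2 + v + v^2 + v^4; F = 3/4 + (3/2)*v - v^3; G = 5/2 + v^2
Gamma^k_ij = (1/2) g^{kl} (d_i g_jl + d_j g_il - d_l g_ij), with g^inv = (1/(EG-F^2)) [[G, -F], [-F, E]]
first partials: E_u = 0, E_v = 1 + 2*v + 4*v^3, F_u = 0, F_v = 3/2 - 3*v^2, G_u = 0, G_v = 2*v
D = EG - F^2 = 11/16 + (1/4)*v + (3/4)*v^2 + (5/2)*v^3 + (13/2)*v^4
expanded: Gamma^u_uu = (G E_u - 2F F_u + F E_v)/(2D), Gamma^u_uv = (G E_v - F G_u)/(2D), Gamma^u_vv = (2G F_v - G G_u - F G_v)/(2D), Gamma^v_uu = (2E F_u - E E_v - F E_u)/(2D), Gamma^v_uv = (E G_u - F E_v)/(2D), Gamma^v_vv = (E G_v - 2F F_v + F G_u)/(2D); substitute and cancel common factors

Answer: Gamma_uuu = (-32*v^6 + 32*v^4 + 16*v^3 + 24*v^2 + 24*v + 6)/(104*v^4 + 40*v^3 + 12*v^2 + 4*v + 11), Gamma_uuv = (32*v^5 + 96*v^3 + 8*v^2 + 40*v + 20)/(104*v^4 + 40*v^3 + 12*v^2 + 4*v + 11), Gamma_uvv = (-32*v^4 - 120*v^2 - 12*v + 60)/(104*v^4 + 40*v^3 + 12*v^2 + 4*v + 11), Gamma_vuu = (-32*v^7 - 48*v^5 - 40*v^4 - 32*v^3 - 24*v^2 - 16*v - 4)/(104*v^4 + 40*v^3 + 12*v^2 + 4*v + 11), Gamma_vuv = (32*v^6 - 32*v^4 - 16*v^3 - 24*v^2 - 24*v - 6)/(104*v^4 + 40*v^3 + 12*v^2 + 4*v + 11), Gamma_vvv = (-32*v^5 + 112*v^3 + 52*v^2 - 28*v - 18)/(104*v^4 + 40*v^3 + 12*v^2 + 4*v + 11)


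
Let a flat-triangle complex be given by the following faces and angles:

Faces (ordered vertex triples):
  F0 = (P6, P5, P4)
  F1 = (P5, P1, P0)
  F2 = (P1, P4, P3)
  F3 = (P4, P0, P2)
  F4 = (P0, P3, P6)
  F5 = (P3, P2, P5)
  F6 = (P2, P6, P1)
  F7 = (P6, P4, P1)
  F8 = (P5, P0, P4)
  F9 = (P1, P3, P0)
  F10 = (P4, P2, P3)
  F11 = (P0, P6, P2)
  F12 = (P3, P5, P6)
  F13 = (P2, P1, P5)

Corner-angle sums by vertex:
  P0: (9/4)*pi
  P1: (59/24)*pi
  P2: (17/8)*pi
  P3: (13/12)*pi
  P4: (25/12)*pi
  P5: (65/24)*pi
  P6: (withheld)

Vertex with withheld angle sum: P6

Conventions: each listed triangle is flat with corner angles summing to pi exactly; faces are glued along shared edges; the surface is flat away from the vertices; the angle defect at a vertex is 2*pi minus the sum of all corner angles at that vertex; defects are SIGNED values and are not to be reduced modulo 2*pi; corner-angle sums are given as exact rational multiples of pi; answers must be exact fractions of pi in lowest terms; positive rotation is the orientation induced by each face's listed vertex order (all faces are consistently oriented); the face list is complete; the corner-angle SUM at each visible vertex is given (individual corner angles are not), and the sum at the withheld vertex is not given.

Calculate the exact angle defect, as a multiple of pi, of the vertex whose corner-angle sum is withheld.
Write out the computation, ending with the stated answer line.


V = 7, E = 21, F = 14; chi = V - E + F = 0
Gauss-Bonnet: total defect = 2*pi*chi = 0; visible defects sum to (-17/24)*pi

Answer: defect(P6) = (17/24)*pi


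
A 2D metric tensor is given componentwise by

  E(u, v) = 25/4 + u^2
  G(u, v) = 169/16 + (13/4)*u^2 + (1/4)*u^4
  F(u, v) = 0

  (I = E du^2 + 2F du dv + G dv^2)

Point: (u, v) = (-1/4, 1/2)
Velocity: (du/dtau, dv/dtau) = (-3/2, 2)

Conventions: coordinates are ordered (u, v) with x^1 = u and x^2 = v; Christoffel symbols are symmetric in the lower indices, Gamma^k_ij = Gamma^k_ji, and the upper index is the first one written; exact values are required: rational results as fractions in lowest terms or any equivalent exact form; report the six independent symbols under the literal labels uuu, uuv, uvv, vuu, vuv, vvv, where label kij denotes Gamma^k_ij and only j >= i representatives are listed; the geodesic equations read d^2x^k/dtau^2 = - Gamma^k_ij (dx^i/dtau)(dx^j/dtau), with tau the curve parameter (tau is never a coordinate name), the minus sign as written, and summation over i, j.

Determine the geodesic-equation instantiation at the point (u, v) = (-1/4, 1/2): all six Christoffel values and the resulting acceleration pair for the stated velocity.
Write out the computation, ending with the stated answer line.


E = 101/16, F = 0, G = 11025/1024 at the point
E_u = -1/2, E_v = 0, F_u = 0, F_v = 0, G_u = -105/64, G_v = 0
EG - F^2 = 1113525/16384;  g^inv = (16384/1113525) * [[11025/1024, 0], [0, 101/16]]
first-kind symbols [ij,l] = (1/2)(d_i g_jl + d_j g_il - d_l g_ij): [uu,u] = E_u/2 = -1/4, [uu,v] = F_u - E_v/2 = 0, [uv,u] = E_v/2 = 0, [uv,v] = G_u/2 = -105/128, [vv,u] = F_v - G_u/2 = 105/128, [vv,v] = G_v/2 = 0
Gamma^u_ij = (G*[ij,u] - F*[ij,v])/(EG - F^2), Gamma^v_ij = (E*[ij,v] - F*[ij,u])/(EG - F^2)
Gamma_uuu = -4/101, Gamma_uuv = 0, Gamma_uvv = 105/808, Gamma_vuu = 0, Gamma_vuv = -8/105, Gamma_vvv = 0
d^2u/dtau^2 = -(Gamma_uuu*(-3/2)^2 + 2*Gamma_uuv*(-3/2)*(2) + Gamma_uvv*(2)^2) = -87/202
d^2v/dtau^2 = -(Gamma_vuu*(-3/2)^2 + 2*Gamma_vuv*(-3/2)*(2) + Gamma_vvv*(2)^2) = -16/35

Answer: Gamma_uuu = -4/101, Gamma_uuv = 0, Gamma_uvv = 105/808, Gamma_vuu = 0, Gamma_vuv = -8/105, Gamma_vvv = 0; accelerations (d^2u/dtau^2, d^2v/dtau^2) = (-87/202, -16/35)


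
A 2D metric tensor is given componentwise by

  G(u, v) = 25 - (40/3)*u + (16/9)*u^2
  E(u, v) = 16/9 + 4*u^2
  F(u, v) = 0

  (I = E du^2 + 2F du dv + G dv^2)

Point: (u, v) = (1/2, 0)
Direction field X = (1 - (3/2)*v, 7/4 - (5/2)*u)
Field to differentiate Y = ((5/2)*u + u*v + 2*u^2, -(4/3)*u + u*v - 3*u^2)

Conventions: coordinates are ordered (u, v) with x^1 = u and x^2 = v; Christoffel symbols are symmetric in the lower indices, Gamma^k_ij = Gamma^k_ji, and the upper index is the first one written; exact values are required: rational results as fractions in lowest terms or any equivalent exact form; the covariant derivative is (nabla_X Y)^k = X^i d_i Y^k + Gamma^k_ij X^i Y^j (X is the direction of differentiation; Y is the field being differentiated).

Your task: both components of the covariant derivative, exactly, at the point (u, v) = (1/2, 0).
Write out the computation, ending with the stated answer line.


E = 25/9, F = 0, G = 169/9 at the point
E_u = 4, E_v = 0, F_u = 0, F_v = 0, G_u = -104/9, G_v = 0
EG - F^2 = 4225/81;  g^inv = (81/4225) * [[169/9, 0], [0, 25/9]]
first-kind symbols [ij,l] = (1/2)(d_i g_jl + d_j g_il - d_l g_ij): [uu,u] = E_u/2 = 2, [uu,v] = F_u - E_v/2 = 0, [uv,u] = E_v/2 = 0, [uv,v] = G_u/2 = -52/9, [vv,u] = F_v - G_u/2 = 52/9, [vv,v] = G_v/2 = 0
Gamma^u_ij = (G*[ij,u] - F*[ij,v])/(EG - F^2), Gamma^v_ij = (E*[ij,v] - F*[ij,u])/(EG - F^2)
Gamma_uuu = 18/25, Gamma_uuv = 0, Gamma_uvv = 52/25, Gamma_vuu = 0, Gamma_vuv = -4/13, Gamma_vvv = 0
X = (1, 1/2), Y = (7/4, -17/12) at the point

Answer: (nabla_X Y)^u = 1361/300, (nabla_X Y)^v = -47/12


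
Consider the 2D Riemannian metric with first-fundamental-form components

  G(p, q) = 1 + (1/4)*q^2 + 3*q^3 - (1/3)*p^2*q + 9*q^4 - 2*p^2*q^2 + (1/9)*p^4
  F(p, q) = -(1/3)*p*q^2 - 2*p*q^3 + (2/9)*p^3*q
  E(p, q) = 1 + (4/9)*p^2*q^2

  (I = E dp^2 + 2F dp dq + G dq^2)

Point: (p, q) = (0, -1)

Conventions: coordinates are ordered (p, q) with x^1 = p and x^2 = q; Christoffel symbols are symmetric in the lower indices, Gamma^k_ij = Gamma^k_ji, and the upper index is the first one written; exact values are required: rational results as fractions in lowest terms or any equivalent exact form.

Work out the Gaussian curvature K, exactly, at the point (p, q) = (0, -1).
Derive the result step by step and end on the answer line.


E = 1, F = 0, G = 29/4, EG - F^2 = 29/4 at the point
E_p = 0, E_q = 0, F_p = 5/3, F_q = 0, G_p = 0, G_q = -55/2
E_qq = 0, F_pq = -16/3, G_pp = -10/3
By Brioschi, K is (det M1 - det M2) divided by (EG - F^2) squared.
M1 = [[-E_qq/2 + F_pq - G_pp/2, E_p/2, F_p - E_q/2], [F_q - G_p/2, E, F], [G_q/2, F, G]] = [[-11/3, 0, 5/3], [0, 1, 0], [-55/4, 0, 29/4]]; det M1 = -11/3
M2 = [[0, E_q/2, G_p/2], [E_q/2, E, F], [G_p/2, F, G]] = [[0, 0, 0], [0, 1, 0], [0, 0, 29/4]]; det M2 = 0
det M1 - det M2 = -11/3; K = -11/3 / (29/4)^2 = -176/2523

Answer: K = -176/2523


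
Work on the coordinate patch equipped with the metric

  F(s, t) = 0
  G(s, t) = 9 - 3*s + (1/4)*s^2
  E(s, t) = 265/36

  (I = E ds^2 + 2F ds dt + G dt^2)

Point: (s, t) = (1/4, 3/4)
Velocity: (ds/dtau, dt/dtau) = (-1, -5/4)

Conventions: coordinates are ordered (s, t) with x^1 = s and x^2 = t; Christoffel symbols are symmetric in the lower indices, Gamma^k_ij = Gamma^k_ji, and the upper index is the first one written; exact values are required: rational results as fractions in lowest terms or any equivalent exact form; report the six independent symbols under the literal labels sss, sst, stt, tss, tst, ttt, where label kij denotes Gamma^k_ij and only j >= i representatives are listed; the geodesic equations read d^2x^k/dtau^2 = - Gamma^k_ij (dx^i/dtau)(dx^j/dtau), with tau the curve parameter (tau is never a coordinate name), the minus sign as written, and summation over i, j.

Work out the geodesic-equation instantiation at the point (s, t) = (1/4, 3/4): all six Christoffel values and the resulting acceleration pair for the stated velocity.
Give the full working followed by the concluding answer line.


E = 265/36, F = 0, G = 529/64 at the point
E_s = 0, E_t = 0, F_s = 0, F_t = 0, G_s = -23/8, G_t = 0
EG - F^2 = 140185/2304;  g^inv = (2304/140185) * [[529/64, 0], [0, 265/36]]
first-kind symbols [ij,l] = (1/2)(d_i g_jl + d_j g_il - d_l g_ij): [ss,s] = E_s/2 = 0, [ss,t] = F_s - E_t/2 = 0, [st,s] = E_t/2 = 0, [st,t] = G_s/2 = -23/16, [tt,s] = F_t - G_s/2 = 23/16, [tt,t] = G_t/2 = 0
Gamma^s_ij = (G*[ij,s] - F*[ij,t])/(EG - F^2), Gamma^t_ij = (E*[ij,t] - F*[ij,s])/(EG - F^2)
Gamma_sss = 0, Gamma_sst = 0, Gamma_stt = 207/1060, Gamma_tss = 0, Gamma_tst = -4/23, Gamma_ttt = 0
d^2s/dtau^2 = -(Gamma_sss*(-1)^2 + 2*Gamma_sst*(-1)*(-5/4) + Gamma_stt*(-5/4)^2) = -1035/3392
d^2t/dtau^2 = -(Gamma_tss*(-1)^2 + 2*Gamma_tst*(-1)*(-5/4) + Gamma_ttt*(-5/4)^2) = 10/23

Answer: Gamma_sss = 0, Gamma_sst = 0, Gamma_stt = 207/1060, Gamma_tss = 0, Gamma_tst = -4/23, Gamma_ttt = 0; accelerations (d^2s/dtau^2, d^2t/dtau^2) = (-1035/3392, 10/23)


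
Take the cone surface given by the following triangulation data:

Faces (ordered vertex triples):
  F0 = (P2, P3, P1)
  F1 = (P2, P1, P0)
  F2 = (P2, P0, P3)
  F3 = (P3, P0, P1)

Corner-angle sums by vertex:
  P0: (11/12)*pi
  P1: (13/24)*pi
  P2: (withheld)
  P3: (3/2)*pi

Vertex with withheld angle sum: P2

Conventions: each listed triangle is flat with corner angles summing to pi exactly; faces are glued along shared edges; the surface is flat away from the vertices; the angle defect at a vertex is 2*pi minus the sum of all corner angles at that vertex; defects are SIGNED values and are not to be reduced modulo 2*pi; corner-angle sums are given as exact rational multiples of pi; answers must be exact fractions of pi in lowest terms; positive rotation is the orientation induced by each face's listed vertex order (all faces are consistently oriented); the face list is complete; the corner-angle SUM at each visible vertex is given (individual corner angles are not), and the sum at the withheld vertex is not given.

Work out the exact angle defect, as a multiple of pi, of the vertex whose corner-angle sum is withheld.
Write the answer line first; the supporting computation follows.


Answer: defect(P2) = (23/24)*pi

V = 4, E = 6, F = 4; chi = V - E + F = 2
Gauss-Bonnet: total defect = 2*pi*chi = 4*pi; visible defects sum to (73/24)*pi


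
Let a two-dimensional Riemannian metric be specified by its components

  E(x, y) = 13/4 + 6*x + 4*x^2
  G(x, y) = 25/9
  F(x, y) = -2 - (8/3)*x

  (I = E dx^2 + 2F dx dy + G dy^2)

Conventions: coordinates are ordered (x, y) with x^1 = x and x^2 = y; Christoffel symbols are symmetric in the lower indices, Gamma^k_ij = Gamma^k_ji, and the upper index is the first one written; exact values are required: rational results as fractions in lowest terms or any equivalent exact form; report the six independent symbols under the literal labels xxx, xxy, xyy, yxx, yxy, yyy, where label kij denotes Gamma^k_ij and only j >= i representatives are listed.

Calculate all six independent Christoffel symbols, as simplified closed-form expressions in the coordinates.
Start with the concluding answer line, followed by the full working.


Answer: Gamma_xxx = (144*x + 108)/(144*x^2 + 216*x + 181), Gamma_xxy = 0, Gamma_xyy = 0, Gamma_yxx = -96/(144*x^2 + 216*x + 181), Gamma_yxy = 0, Gamma_yyy = 0

E = 13/4 + 6*x + 4*x^2; F = -2 - (8/3)*x; G = 25/9
Gamma^k_ij = (1/2) g^{kl} (d_i g_jl + d_j g_il - d_l g_ij), with g^inv = (1/(EG-F^2)) [[G, -F], [-F, E]]
first partials: E_x = 6 + 8*x, E_y = 0, F_x = -8/3, F_y = 0, G_x = 0, G_y = 0
D = EG - F^2 = 181/36 + 6*x + 4*x^2
expanded: Gamma^x_xx = (G E_x - 2F F_x + F E_y)/(2D), Gamma^x_xy = (G E_y - F G_x)/(2D), Gamma^x_yy = (2G F_y - G G_x - F G_y)/(2D), Gamma^y_xx = (2E F_x - E E_y - F E_x)/(2D), Gamma^y_xy = (E G_x - F E_y)/(2D), Gamma^y_yy = (E G_y - 2F F_y + F G_x)/(2D); substitute and cancel common factors


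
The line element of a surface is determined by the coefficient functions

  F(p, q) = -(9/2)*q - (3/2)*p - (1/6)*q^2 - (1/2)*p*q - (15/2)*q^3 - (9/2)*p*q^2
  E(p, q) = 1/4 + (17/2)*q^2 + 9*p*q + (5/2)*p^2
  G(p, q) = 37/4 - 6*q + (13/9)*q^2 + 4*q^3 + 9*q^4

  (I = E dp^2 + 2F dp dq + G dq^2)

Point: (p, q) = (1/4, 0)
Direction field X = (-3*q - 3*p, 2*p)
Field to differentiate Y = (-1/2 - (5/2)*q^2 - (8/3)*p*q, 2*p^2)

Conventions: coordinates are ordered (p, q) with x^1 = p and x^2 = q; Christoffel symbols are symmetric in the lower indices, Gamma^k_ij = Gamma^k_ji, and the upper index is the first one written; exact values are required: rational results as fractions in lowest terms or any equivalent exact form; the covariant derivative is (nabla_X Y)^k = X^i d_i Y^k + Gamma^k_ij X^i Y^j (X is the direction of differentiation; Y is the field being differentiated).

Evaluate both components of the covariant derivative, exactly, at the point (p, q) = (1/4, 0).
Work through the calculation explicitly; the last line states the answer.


E = 13/32, F = -3/8, G = 37/4 at the point
E_p = 5/4, E_q = 9/4, F_p = -3/2, F_q = -37/8, G_p = 0, G_q = -6
EG - F^2 = 463/128;  g^inv = (128/463) * [[37/4, 3/8], [3/8, 13/32]]
first-kind symbols [ij,l] = (1/2)(d_i g_jl + d_j g_il - d_l g_ij): [pp,p] = E_p/2 = 5/8, [pp,q] = F_p - E_q/2 = -21/8, [pq,p] = E_q/2 = 9/8, [pq,q] = G_p/2 = 0, [qq,p] = F_q - G_p/2 = -37/8, [qq,q] = G_q/2 = -3
Gamma^p_ij = (G*[ij,p] - F*[ij,q])/(EG - F^2), Gamma^q_ij = (E*[ij,q] - F*[ij,p])/(EG - F^2)
Gamma_ppp = 614/463, Gamma_ppq = 1332/463, Gamma_pqq = -5620/463, Gamma_qpp = -213/926, Gamma_qpq = 54/463, Gamma_qqq = -378/463
X = (-3/4, 1/2), Y = (-1/2, 1/8) at the point

Answer: (nabla_X Y)^p = -17597/11112, (nabla_X Y)^q = -3435/3704


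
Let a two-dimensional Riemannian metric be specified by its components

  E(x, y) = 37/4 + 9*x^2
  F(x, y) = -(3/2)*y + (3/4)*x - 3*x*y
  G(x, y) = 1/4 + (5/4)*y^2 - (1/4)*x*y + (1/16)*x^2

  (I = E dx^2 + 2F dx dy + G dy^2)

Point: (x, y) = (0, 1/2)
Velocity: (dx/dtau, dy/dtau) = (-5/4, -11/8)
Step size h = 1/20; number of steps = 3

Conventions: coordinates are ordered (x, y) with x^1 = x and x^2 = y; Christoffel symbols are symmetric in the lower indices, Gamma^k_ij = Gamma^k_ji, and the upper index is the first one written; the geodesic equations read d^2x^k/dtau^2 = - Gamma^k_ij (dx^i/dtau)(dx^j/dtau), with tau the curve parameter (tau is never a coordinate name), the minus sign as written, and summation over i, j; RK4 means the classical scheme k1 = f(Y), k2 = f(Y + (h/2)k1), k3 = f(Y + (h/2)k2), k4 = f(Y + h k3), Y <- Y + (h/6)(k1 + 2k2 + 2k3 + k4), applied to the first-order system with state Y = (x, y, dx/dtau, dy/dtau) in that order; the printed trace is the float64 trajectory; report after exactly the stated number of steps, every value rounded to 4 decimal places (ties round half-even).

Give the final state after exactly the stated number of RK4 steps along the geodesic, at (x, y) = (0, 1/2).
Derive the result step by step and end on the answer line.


f(Y) = (dx/dtau, dy/dtau, -Gamma^x_ij Y'^i Y'^j, -Gamma^y_ij Y'^i Y'^j) with the Gammas evaluated at the stage position; h = 0.050000; intermediate values shown to 6 dp
step 0: x = 0.0000, y = 0.5000, dx/dtau = -1.2500, dy/dtau = -1.3750
step 1:
  k1: at (x, y) = (0.000000, 0.500000), (dx/dtau, dy/dtau) = (-1.250000, -1.375000); Gamma_xxx = -0.121212, Gamma_xxy = -0.010101, Gamma_xyy = -0.073232, Gamma_yxx = -1.494949, Gamma_yxy = -0.124579, Gamma_yyy = 1.013468; k1 = (-1.250000, -1.375000, 0.362571, 0.848011)
  k2: at (x, y) = (-0.031250, 0.465625), (dx/dtau, dy/dtau) = (-1.240936, -1.353800); Gamma_xxx = -0.133305, Gamma_xxy = -0.009276, Gamma_xyy = -0.070236, Gamma_yxx = -1.405138, Gamma_yxy = -0.126638, Gamma_yyy = 1.025910; k2 = (-1.240936, -1.353800, 0.365175, 0.709039)
  k3: at (x, y) = (-0.031023, 0.466155), (dx/dtau, dy/dtau) = (-1.240871, -1.357274); Gamma_xxx = -0.133348, Gamma_xxy = -0.009288, Gamma_xyy = -0.070208, Gamma_yxx = -1.406858, Gamma_yxy = -0.126624, Gamma_yyy = 1.025873; k3 = (-1.240871, -1.357274, 0.365947, 0.702889)
  k4: at (x, y) = (-0.062044, 0.432136), (dx/dtau, dy/dtau) = (-1.231703, -1.339856); Gamma_xxx = -0.145964, Gamma_xxy = -0.008517, Gamma_xyy = -0.066890, Gamma_yxx = -1.297131, Gamma_yxy = -0.128733, Gamma_yyy = 1.033576; k4 = (-1.231703, -1.339856, 0.369634, 0.537276)
  Y <- Y + (h/6)(k1 + 2k2 + 2k3 + k4): x = -0.0620, y = 0.4322, dx/dtau = -1.2317, dy/dtau = -1.3399
step 2:
  k1: at (x, y) = (-0.062044, 0.432192), (dx/dtau, dy/dtau) = (-1.231713, -1.339924); Gamma_xxx = -0.145990, Gamma_xxy = -0.008518, Gamma_xyy = -0.066879, Gamma_yxx = -1.297363, Gamma_yxy = -0.128734, Gamma_yyy = 1.033592; k1 = (-1.231713, -1.339924, 0.369677, 0.537471)
  k2: at (x, y) = (-0.092837, 0.398694), (dx/dtau, dy/dtau) = (-1.222471, -1.326487); Gamma_xxx = -0.159169, Gamma_xxy = -0.007807, Gamma_xyy = -0.063191, Gamma_yxx = -1.166179, Gamma_yxy = -0.130832, Gamma_yyy = 1.035573; k2 = (-1.222471, -1.326487, 0.374378, 0.344930)
  k3: at (x, y) = (-0.092606, 0.399029), (dx/dtau, dy/dtau) = (-1.222353, -1.331301); Gamma_xxx = -0.159106, Gamma_xxy = -0.007814, Gamma_xyy = -0.063205, Gamma_yxx = -1.167671, Gamma_yxy = -0.130819, Gamma_yyy = 1.035622; k3 = (-1.222353, -1.331301, 0.375183, 0.334944)
  k4: at (x, y) = (-0.123162, 0.365627), (dx/dtau, dy/dtau) = (-1.212954, -1.323177); Gamma_xxx = -0.172575, Gamma_xxy = -0.007156, Gamma_xyy = -0.059221, Gamma_yxx = -1.011285, Gamma_yxy = -0.132817, Gamma_yyy = 1.030677; k4 = (-1.212954, -1.323177, 0.380557, 0.109686)
  Y <- Y + (h/6)(k1 + 2k2 + 2k3 + k4): x = -0.1232, y = 0.3657, dx/dtau = -1.2130, dy/dtau = -1.3232
step 3:
  k1: at (x, y) = (-0.123164, 0.365703), (dx/dtau, dy/dtau) = (-1.212968, -1.323200); Gamma_xxx = -0.172610, Gamma_xxy = -0.007157, Gamma_xyy = -0.059207, Gamma_yxx = -1.011722, Gamma_yxy = -0.132821, Gamma_yyy = 1.030730; k1 = (-1.212968, -1.323200, 0.380597, 0.110230)
  k2: at (x, y) = (-0.153488, 0.332623), (dx/dtau, dy/dtau) = (-1.203453, -1.320444); Gamma_xxx = -0.186382, Gamma_xxy = -0.006558, Gamma_xyy = -0.054883, Gamma_yxx = -0.829172, Gamma_yxy = -0.134630, Gamma_yyy = 1.017728; k2 = (-1.203453, -1.320444, 0.386471, -0.145711)
  k3: at (x, y) = (-0.153250, 0.332692), (dx/dtau, dy/dtau) = (-1.203307, -1.326842); Gamma_xxx = -0.186194, Gamma_xxy = -0.006559, Gamma_xyy = -0.054951, Gamma_yxx = -0.829458, Gamma_yxy = -0.134606, Gamma_yyy = 1.017682; k3 = (-1.203307, -1.326842, 0.387284, -0.160806)
  k4: at (x, y) = (-0.183329, 0.299361), (dx/dtau, dy/dtau) = (-1.193604, -1.331240); Gamma_xxx = -0.199893, Gamma_xxy = -0.006010, Gamma_xyy = -0.050402, Gamma_yxx = -0.615112, Gamma_yxy = -0.136072, Gamma_yyy = 0.994735; k4 = (-1.193604, -1.331240, 0.393206, -0.454097)
  Y <- Y + (h/6)(k1 + 2k2 + 2k3 + k4): x = -0.1833, y = 0.2995, dx/dtau = -1.1936, dy/dtau = -1.3312

Answer: x = -0.1833, y = 0.2995, dx/dtau = -1.1936, dy/dtau = -1.3312


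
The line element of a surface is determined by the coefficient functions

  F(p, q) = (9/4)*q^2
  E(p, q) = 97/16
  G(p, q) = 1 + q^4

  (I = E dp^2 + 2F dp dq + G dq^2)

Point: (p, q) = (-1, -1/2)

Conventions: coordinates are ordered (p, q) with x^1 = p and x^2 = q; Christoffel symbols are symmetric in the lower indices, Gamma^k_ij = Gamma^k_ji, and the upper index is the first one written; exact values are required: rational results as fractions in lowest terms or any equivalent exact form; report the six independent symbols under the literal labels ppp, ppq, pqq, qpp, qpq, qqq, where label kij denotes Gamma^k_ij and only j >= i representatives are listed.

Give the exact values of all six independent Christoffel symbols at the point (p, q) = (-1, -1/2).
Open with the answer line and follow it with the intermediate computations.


Answer: Gamma_ppp = 0, Gamma_ppq = 0, Gamma_pqq = -18/49, Gamma_qpp = 0, Gamma_qpq = 0, Gamma_qqq = -2/49

E = 97/16, F = 9/16, G = 17/16 at the point
E_p = 0, E_q = 0, F_p = 0, F_q = -9/4, G_p = 0, G_q = -1/2
EG - F^2 = 49/8;  g^inv = (8/49) * [[17/16, -9/16], [-9/16, 97/16]]
first-kind symbols [ij,l] = (1/2)(d_i g_jl + d_j g_il - d_l g_ij): [pp,p] = E_p/2 = 0, [pp,q] = F_p - E_q/2 = 0, [pq,p] = E_q/2 = 0, [pq,q] = G_p/2 = 0, [qq,p] = F_q - G_p/2 = -9/4, [qq,q] = G_q/2 = -1/4
Gamma^p_ij = (G*[ij,p] - F*[ij,q])/(EG - F^2), Gamma^q_ij = (E*[ij,q] - F*[ij,p])/(EG - F^2)


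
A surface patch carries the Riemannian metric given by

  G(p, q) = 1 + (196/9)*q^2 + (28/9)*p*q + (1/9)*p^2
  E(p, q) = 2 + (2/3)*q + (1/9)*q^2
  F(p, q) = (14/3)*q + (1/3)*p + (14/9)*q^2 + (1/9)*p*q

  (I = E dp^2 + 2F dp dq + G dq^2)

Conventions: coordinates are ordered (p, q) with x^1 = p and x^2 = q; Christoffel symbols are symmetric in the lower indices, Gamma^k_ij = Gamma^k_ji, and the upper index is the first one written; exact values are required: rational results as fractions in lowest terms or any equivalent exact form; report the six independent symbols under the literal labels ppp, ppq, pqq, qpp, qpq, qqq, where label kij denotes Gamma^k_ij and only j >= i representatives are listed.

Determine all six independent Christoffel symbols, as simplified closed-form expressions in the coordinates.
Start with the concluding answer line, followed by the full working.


Answer: Gamma_ppp = 0, Gamma_ppq = (q + 3)/(p^2 + 28*p*q + 197*q^2 + 6*q + 18), Gamma_pqq = (14*q + 42)/(p^2 + 28*p*q + 197*q^2 + 6*q + 18), Gamma_qpp = 0, Gamma_qpq = (p + 14*q)/(p^2 + 28*p*q + 197*q^2 + 6*q + 18), Gamma_qqq = (14*p + 196*q)/(p^2 + 28*p*q + 197*q^2 + 6*q + 18)

E = 2 + (2/3)*q + (1/9)*q^2; F = (14/3)*q + (1/3)*p + (14/9)*q^2 + (1/9)*p*q; G = 1 + (196/9)*q^2 + (28/9)*p*q + (1/9)*p^2
Gamma^k_ij = (1/2) g^{kl} (d_i g_jl + d_j g_il - d_l g_ij), with g^inv = (1/(EG-F^2)) [[G, -F], [-F, E]]
first partials: E_p = 0, E_q = 2/3 + (2/9)*q, F_p = 1/3 + (1/9)*q, F_q = 14/3 + (28/9)*q + (1/9)*p, G_p = (28/9)*q + (2/9)*p, G_q = (392/9)*q + (28/9)*p
D = EG - F^2 = 2 + (2/3)*q + (197/9)*q^2 + (28/9)*p*q + (1/9)*p^2
expanded: Gamma^p_pp = (G E_p - 2F F_p + F E_q)/(2D), Gamma^p_pq = (G E_q - F G_p)/(2D), Gamma^p_qq = (2G F_q - G G_p - F G_q)/(2D), Gamma^q_pp = (2E F_p - E E_q - F E_p)/(2D), Gamma^q_pq = (E G_p - F E_q)/(2D), Gamma^q_qq = (E G_q - 2F F_q + F G_p)/(2D); substitute and cancel common factors


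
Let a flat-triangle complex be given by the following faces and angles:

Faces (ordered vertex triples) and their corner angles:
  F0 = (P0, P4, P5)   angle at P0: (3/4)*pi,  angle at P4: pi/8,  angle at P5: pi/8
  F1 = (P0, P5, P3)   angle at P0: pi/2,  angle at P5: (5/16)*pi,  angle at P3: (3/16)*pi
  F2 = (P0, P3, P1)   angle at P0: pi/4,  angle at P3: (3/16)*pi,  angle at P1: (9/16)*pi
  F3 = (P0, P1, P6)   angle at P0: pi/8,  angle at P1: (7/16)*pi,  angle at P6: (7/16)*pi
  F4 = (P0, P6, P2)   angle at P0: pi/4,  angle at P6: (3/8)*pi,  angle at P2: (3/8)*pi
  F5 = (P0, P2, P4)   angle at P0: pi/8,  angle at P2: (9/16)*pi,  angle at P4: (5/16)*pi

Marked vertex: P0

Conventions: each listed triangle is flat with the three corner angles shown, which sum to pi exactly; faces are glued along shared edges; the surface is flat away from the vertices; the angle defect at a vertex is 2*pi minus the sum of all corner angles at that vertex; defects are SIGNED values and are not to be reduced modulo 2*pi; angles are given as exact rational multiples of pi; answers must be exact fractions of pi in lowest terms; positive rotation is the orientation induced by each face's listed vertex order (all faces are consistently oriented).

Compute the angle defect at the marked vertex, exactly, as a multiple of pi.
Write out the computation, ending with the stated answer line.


Sum of corner angles at P0: 2*pi
defect = 2*pi - 2*pi

Answer: defect(P0) = 0


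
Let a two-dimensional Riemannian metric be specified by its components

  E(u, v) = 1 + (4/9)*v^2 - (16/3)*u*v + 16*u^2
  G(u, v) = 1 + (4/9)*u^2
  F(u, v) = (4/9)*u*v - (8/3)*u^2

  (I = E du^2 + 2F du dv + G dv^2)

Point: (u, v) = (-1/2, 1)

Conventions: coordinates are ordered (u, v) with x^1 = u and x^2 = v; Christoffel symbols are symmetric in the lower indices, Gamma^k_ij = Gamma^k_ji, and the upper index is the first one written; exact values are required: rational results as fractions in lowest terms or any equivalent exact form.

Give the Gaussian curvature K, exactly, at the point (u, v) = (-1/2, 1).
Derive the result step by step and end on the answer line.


E = 73/9, F = -8/9, G = 10/9, EG - F^2 = 74/9 at the point
E_u = -64/3, E_v = 32/9, F_u = 28/9, F_v = -2/9, G_u = -4/9, G_v = 0
E_vv = 8/9, F_uv = 4/9, G_uu = 8/9
The intrinsic route: Brioschi's K = (det M1 - det M2)/(EG - F^2)^2.
M1 = [[-E_vv/2 + F_uv - G_uu/2, E_u/2, F_u - E_v/2], [F_v - G_u/2, E, F], [G_v/2, F, G]] = [[-4/9, -32/3, 4/3], [0, 73/9, -8/9], [0, -8/9, 10/9]]; det M1 = -296/81
M2 = [[0, E_v/2, G_u/2], [E_v/2, E, F], [G_u/2, F, G]] = [[0, 16/9, -2/9], [16/9, 73/9, -8/9], [-2/9, -8/9, 10/9]]; det M2 = -260/81
det M1 - det M2 = -4/9; K = -4/9 / (74/9)^2 = -9/1369

Answer: K = -9/1369


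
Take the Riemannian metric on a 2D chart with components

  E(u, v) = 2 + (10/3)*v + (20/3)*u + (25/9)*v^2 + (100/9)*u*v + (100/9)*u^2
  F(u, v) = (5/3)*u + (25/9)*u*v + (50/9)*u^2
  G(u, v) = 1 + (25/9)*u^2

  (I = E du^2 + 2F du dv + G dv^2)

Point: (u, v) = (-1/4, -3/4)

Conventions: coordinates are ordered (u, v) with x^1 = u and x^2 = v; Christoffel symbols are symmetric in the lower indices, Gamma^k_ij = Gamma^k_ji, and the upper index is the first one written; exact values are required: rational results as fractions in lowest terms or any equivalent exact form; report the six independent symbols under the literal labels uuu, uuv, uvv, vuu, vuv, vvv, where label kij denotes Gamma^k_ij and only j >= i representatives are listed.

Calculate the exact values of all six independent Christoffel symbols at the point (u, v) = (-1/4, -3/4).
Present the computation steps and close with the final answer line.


E = 313/144, F = 65/144, G = 169/144 at the point
E_u = -65/9, E_v = -65/18, F_u = -115/36, F_v = -25/36, G_u = -25/18, G_v = 0
EG - F^2 = 169/72;  g^inv = (72/169) * [[169/144, -65/144], [-65/144, 313/144]]
first-kind symbols [ij,l] = (1/2)(d_i g_jl + d_j g_il - d_l g_ij): [uu,u] = E_u/2 = -65/18, [uu,v] = F_u - E_v/2 = -25/18, [uv,u] = E_v/2 = -65/36, [uv,v] = G_u/2 = -25/36, [vv,u] = F_v - G_u/2 = 0, [vv,v] = G_v/2 = 0
Gamma^u_ij = (G*[ij,u] - F*[ij,v])/(EG - F^2), Gamma^v_ij = (E*[ij,v] - F*[ij,u])/(EG - F^2)

Answer: Gamma_uuu = -20/13, Gamma_uuv = -10/13, Gamma_uvv = 0, Gamma_vuu = -100/169, Gamma_vuv = -50/169, Gamma_vvv = 0
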